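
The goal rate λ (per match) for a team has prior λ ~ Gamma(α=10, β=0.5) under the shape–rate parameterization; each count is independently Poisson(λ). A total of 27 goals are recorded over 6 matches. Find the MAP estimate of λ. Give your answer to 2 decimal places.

λ̂_MAP = 5.54

Σxᵢ = 27, n = 6.
Posterior ∝ λ^9e^(−0.5λ) · λ^27e^(−6λ) = λ^36e^(−6.5λ), i.e. Gamma(shape=37, rate=6.5).
The mode of a Gamma(a, b) with a ≥ 1 (shape–rate) is (a−1)/b = 36/6.5 ≈ 5.54.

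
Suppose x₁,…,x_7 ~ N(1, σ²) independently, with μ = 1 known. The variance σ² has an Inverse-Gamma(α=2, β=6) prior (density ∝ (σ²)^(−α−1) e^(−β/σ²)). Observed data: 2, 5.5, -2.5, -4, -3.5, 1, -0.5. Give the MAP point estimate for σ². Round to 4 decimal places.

σ̂²_MAP = 7.1538

Sum of squared deviations about the known mean: SS = (2−1)² + (5.5−1)² + (-2.5−1)² + (-4−1)² + (-3.5−1)² + (1−1)² + (-0.5−1)² = 81.
The Normal likelihood contributes (σ²)^(−n/2) exp(−SS/(2σ²)), so the posterior is Inverse-Gamma(α + n/2, β + SS/2) = Inverse-Gamma(5.5, 46.5).
The mode of Inverse-Gamma(a, b) is b/(a+1) = 46.5/6.5 ≈ 7.1538.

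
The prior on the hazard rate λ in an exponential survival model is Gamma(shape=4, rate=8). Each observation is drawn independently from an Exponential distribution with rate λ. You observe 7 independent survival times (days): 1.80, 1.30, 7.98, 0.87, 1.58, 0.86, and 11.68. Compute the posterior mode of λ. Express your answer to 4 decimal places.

The Exponential(rate=λ) likelihood is ∝ λ^n e^(−λΣtᵢ). Here n = 7 and Σtᵢ = 1.80 + 1.30 + 7.98 + 0.87 + 1.58 + 0.86 + 11.68 = 26.07.
Posterior ∝ λ^3e^(−8λ) · λ^7e^(−26.07λ) = λ^10e^(−34.07λ), i.e. Gamma(11, 34.07).
Mode = (a−1)/b = 10/34.07 ≈ 0.2935.

λ̂_MAP = 0.2935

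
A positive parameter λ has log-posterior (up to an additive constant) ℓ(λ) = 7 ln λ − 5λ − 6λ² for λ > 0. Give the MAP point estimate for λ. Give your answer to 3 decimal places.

λ̂_MAP = 0.583

ℓ'(λ) = 7/λ − 5 − 12λ. Setting this to zero and multiplying by λ: 12λ² + 5λ − 7 = 0.
λ = (−5 + √(5² + 4·12·7)) / (2·12) = (−5 + √361) / 24 = (−5 + 19)/24 = 7/12.
ℓ''(λ) = −7/λ² − 12 < 0, confirming a maximum.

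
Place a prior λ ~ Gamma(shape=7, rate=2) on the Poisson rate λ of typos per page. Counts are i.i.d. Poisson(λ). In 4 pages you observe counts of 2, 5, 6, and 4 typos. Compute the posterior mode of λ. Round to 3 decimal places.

Σxᵢ = 2+5+6+4 = 17, with n = 4.
Posterior ∝ λ^6e^(−2λ) · λ^17e^(−4λ) = λ^23e^(−6λ), i.e. Gamma(shape=24, rate=6).
The mode of a Gamma(a, b) with a ≥ 1 (shape–rate) is (a−1)/b = 23/6 ≈ 3.833.

λ̂_MAP = 3.833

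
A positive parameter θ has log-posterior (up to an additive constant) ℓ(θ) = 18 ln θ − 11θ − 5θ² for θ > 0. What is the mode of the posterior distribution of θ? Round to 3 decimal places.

ℓ'(θ) = 18/θ − 11 − 10θ. Setting this to zero and multiplying by θ: 10θ² + 11θ − 18 = 0.
θ = (−11 + √(11² + 4·10·18)) / (2·10) = (−11 + √841) / 20 = (−11 + 29)/20 = 9/10.
ℓ''(θ) = −18/θ² − 10 < 0, confirming a maximum.

θ̂_MAP = 0.900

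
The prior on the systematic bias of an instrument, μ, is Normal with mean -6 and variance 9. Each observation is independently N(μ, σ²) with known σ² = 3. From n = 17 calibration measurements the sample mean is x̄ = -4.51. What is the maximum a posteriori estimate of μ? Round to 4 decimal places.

n = 17, x̄ = -4.51.
For a Normal prior and Normal likelihood with known variance, the posterior is Normal; its mode equals its mean, the precision-weighted average.
Prior precision 1/σ₀² = 1/9; data precision n/σ² = 17/3.
μ̂ = ((1/9)·(-6) + (17/3)·(-4.51)) / (1/9 + 17/3) = (-7867/300)/(52/9) = -23601/5200 ≈ -4.5387.

μ̂_MAP = -4.5387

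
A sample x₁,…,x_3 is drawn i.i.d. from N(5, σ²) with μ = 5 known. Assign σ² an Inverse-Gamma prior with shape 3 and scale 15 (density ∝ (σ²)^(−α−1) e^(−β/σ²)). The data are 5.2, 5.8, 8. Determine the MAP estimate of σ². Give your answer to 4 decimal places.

Sum of squared deviations about the known mean: SS = (5.2−5)² + (5.8−5)² + (8−5)² = 9.68.
The Normal likelihood contributes (σ²)^(−n/2) exp(−SS/(2σ²)), so the posterior is Inverse-Gamma(α + n/2, β + SS/2) = Inverse-Gamma(4.5, 19.84).
The mode of Inverse-Gamma(a, b) is b/(a+1) = 19.84/5.5 ≈ 3.6073.

σ̂²_MAP = 3.6073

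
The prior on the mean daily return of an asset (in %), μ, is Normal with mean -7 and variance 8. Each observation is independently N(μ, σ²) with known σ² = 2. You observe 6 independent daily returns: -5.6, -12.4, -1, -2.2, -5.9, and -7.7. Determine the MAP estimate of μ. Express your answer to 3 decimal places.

μ̂_MAP = -5.848

n = 6; x̄ = ((-5.6) + (-12.4) + (-1) + (-2.2) + (-5.9) + (-7.7))/6 = -34.8/6 = -5.8.
For a Normal prior and Normal likelihood with known variance, the posterior is Normal; its mode equals its mean, the precision-weighted average.
Prior precision 1/σ₀² = 1/8 = 0.125; data precision n/σ² = 6/2 = 3.
μ̂ = (0.125·(-7) + 3·(-5.8)) / (0.125 + 3) = (-18.275)/3.125 = -5.848.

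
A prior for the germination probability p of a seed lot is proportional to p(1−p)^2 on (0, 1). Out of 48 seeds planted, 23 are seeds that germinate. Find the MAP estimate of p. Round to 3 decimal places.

The prior density ∝ p(1−p)^2 is the kernel of Beta(2, 3).
Data: 23 successes in 48 trials. The binomial likelihood contributes p^23(1−p)^25, so the posterior is Beta(2+23, 3+25) = Beta(25, 28).
For Beta(a, b) with a, b > 1 the mode is (a−1)/(a+b−2) = 24/51 ≈ 0.471.

p̂_MAP = 0.471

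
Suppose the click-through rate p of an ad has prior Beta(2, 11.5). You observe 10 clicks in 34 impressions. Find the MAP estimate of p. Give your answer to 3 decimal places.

Prior: Beta(2, 11.5).
Data: 10 successes in 34 trials. The binomial likelihood contributes p^10(1−p)^24, so the posterior is Beta(2+10, 11.5+24) = Beta(12, 35.5).
For Beta(a, b) with a, b > 1 the mode is (a−1)/(a+b−2) = 11/45.5 ≈ 0.242.

p̂_MAP = 0.242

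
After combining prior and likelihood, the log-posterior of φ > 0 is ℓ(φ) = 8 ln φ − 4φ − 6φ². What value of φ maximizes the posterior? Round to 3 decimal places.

ℓ'(φ) = 8/φ − 4 − 12φ. Setting this to zero and multiplying by φ: 12φ² + 4φ − 8 = 0.
φ = (−4 + √(4² + 4·12·8)) / (2·12) = (−4 + √400) / 24 = (−4 + 20)/24 = 2/3.
ℓ''(φ) = −8/φ² − 12 < 0, confirming a maximum.

φ̂_MAP = 0.667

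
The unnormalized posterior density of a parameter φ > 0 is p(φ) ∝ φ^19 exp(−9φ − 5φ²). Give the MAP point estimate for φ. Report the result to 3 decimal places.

ℓ'(φ) = 19/φ − 9 − 10φ. Setting this to zero and multiplying by φ: 10φ² + 9φ − 19 = 0.
φ = (−9 + √(9² + 4·10·19)) / (2·10) = (−9 + √841) / 20 = (−9 + 29)/20 = 1.
ℓ''(φ) = −19/φ² − 10 < 0, confirming a maximum.

φ̂_MAP = 1.000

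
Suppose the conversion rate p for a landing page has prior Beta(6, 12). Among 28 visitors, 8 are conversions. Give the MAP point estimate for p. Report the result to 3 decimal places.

Prior: Beta(6, 12).
Data: 8 successes in 28 trials. The binomial likelihood contributes p^8(1−p)^20, so the posterior is Beta(6+8, 12+20) = Beta(14, 32).
For Beta(a, b) with a, b > 1 the mode is (a−1)/(a+b−2) = 13/44 ≈ 0.295.

p̂_MAP = 0.295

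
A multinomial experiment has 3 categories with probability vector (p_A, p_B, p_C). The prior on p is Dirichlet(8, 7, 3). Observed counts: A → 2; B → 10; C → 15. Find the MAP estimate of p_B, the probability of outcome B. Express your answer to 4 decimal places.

The posterior is Dirichlet(αᵢ + nᵢ) = Dirichlet(10, 17, 18).
For a Dirichlet(a₁,…,a_K) with all aᵢ > 1, the mode has j-th component (aⱼ − 1)/(Σaᵢ − K).
Here Σaᵢ = 45 and K = 3, so p_B = (17 − 1)/(45 − 3) = 16/42 ≈ 0.3810.

MAP estimate of p_B = 0.3810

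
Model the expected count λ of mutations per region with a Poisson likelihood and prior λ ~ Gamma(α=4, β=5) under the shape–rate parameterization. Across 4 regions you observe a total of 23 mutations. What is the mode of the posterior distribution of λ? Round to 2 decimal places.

Σxᵢ = 23, n = 4.
Posterior ∝ λ^3e^(−5λ) · λ^23e^(−4λ) = λ^26e^(−9λ), i.e. Gamma(shape=27, rate=9).
The mode of a Gamma(a, b) with a ≥ 1 (shape–rate) is (a−1)/b = 26/9 ≈ 2.89.

λ̂_MAP = 2.89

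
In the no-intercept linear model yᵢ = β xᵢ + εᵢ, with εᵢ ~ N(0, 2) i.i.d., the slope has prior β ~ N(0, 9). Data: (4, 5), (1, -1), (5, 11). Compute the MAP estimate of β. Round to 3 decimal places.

β̂_MAP = 1.753

log p(β | y) = −Σ(yᵢ − βxᵢ)²/(2·2) − β²/(2·9) + const.
Setting the derivative to zero: Σxᵢ(yᵢ − βxᵢ)/2 − β/9 = 0, so β = Σxᵢyᵢ / (Σxᵢ² + σ²/τ²).
Σxᵢyᵢ = 4·5 + 1·(-1) + 5·11 = 74; Σxᵢ² = 42; σ²/τ² = 2/9.
β̂_MAP = 74 / (42 + 2/9) = 74/(380/9) = 333/190 ≈ 1.753.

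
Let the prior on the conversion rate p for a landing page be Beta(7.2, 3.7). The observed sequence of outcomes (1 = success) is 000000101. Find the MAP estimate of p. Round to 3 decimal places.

Prior: Beta(7.2, 3.7).
Data: 2 successes in 9 trials (from the sequence). The binomial likelihood contributes p^2(1−p)^7, so the posterior is Beta(7.2+2, 3.7+7) = Beta(9.2, 10.7).
For Beta(a, b) with a, b > 1 the mode is (a−1)/(a+b−2) = 8.2/17.9 ≈ 0.458.

p̂_MAP = 0.458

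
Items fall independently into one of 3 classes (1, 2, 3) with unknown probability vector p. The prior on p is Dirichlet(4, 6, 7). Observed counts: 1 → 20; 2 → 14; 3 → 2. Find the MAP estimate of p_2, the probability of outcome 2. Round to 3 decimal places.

MAP estimate: 0.380

The posterior is Dirichlet(αᵢ + nᵢ) = Dirichlet(24, 20, 9).
For a Dirichlet(a₁,…,a_K) with all aᵢ > 1, the mode has j-th component (aⱼ − 1)/(Σaᵢ − K).
Here Σaᵢ = 53 and K = 3, so p_2 = (20 − 1)/(53 − 3) = 19/50 ≈ 0.380.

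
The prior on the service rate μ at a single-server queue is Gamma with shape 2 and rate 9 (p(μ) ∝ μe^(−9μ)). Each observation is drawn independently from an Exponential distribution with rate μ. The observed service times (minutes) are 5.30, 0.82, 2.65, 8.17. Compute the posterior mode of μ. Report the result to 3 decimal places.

μ̂_MAP = 0.193

The Exponential(rate=μ) likelihood is ∝ μ^n e^(−μΣtᵢ). Here n = 4 and Σtᵢ = 5.30 + 0.82 + 2.65 + 8.17 = 16.94.
Posterior ∝ μe^(−9μ) · μ^4e^(−16.94μ) = μ^5e^(−25.94μ), i.e. Gamma(6, 25.94).
Mode = (a−1)/b = 5/25.94 ≈ 0.193.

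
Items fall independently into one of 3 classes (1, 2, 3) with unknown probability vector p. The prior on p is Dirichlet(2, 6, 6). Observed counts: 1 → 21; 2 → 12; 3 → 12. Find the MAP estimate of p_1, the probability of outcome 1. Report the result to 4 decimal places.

The posterior is Dirichlet(αᵢ + nᵢ) = Dirichlet(23, 18, 18).
For a Dirichlet(a₁,…,a_K) with all aᵢ > 1, the mode has j-th component (aⱼ − 1)/(Σaᵢ − K).
Here Σaᵢ = 59 and K = 3, so p_1 = (23 − 1)/(59 − 3) = 22/56 ≈ 0.3929.

MAP estimate: 0.3929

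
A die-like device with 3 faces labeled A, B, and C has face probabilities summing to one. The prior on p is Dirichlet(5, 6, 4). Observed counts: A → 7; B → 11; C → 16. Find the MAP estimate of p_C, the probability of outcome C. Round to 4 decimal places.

The posterior is Dirichlet(αᵢ + nᵢ) = Dirichlet(12, 17, 20).
For a Dirichlet(a₁,…,a_K) with all aᵢ > 1, the mode has j-th component (aⱼ − 1)/(Σaᵢ − K).
Here Σaᵢ = 49 and K = 3, so p_C = (20 − 1)/(49 − 3) = 19/46 ≈ 0.4130.

MAP estimate of p_C = 0.4130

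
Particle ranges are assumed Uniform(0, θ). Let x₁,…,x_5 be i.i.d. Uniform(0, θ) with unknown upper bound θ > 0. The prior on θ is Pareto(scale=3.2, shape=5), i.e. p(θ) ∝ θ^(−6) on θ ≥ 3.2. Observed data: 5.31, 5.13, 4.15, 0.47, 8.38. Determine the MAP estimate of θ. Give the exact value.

The Uniform(0, θ) likelihood is θ^(−n) for θ ≥ max(xᵢ), zero otherwise. Here max(xᵢ) = 8.38.
Posterior ∝ θ^(−6) · θ^(−5) = θ^(−11) on θ ≥ max(3.2, 8.38) = 8.38.
This density is strictly decreasing in θ, so the posterior mode lies at the lower boundary of the support.

θ̂_MAP = 8.38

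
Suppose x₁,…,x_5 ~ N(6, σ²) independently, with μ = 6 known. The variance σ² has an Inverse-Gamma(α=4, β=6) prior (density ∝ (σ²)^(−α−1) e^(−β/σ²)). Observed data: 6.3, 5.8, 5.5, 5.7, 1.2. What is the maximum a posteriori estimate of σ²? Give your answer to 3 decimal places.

σ̂²_MAP = 2.367

Sum of squared deviations about the known mean: SS = (6.3−6)² + (5.8−6)² + (5.5−6)² + (5.7−6)² + (1.2−6)² = 23.51.
The Normal likelihood contributes (σ²)^(−n/2) exp(−SS/(2σ²)), so the posterior is Inverse-Gamma(α + n/2, β + SS/2) = Inverse-Gamma(6.5, 17.755).
The mode of Inverse-Gamma(a, b) is b/(a+1) = 17.755/7.5 ≈ 2.367.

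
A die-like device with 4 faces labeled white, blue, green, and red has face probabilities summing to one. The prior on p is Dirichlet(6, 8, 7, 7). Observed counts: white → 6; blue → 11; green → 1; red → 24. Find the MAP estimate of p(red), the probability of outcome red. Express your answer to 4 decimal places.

The posterior is Dirichlet(αᵢ + nᵢ) = Dirichlet(12, 19, 8, 31).
For a Dirichlet(a₁,…,a_K) with all aᵢ > 1, the mode has j-th component (aⱼ − 1)/(Σaᵢ − K).
Here Σaᵢ = 70 and K = 4, so p(red) = (31 − 1)/(70 − 4) = 30/66 ≈ 0.4545.

MAP estimate of p(red) = 0.4545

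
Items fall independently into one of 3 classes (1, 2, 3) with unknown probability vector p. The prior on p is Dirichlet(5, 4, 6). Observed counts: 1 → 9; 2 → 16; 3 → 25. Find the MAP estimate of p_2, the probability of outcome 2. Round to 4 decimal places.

MAP estimate: 0.3065

The posterior is Dirichlet(αᵢ + nᵢ) = Dirichlet(14, 20, 31).
For a Dirichlet(a₁,…,a_K) with all aᵢ > 1, the mode has j-th component (aⱼ − 1)/(Σaᵢ − K).
Here Σaᵢ = 65 and K = 3, so p_2 = (20 − 1)/(65 − 3) = 19/62 ≈ 0.3065.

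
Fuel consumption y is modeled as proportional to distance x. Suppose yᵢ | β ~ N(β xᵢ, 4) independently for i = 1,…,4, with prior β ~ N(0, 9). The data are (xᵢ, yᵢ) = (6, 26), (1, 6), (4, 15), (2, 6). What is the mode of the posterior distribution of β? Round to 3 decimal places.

log p(β | y) = −Σ(yᵢ − βxᵢ)²/(2·4) − β²/(2·9) + const.
Setting the derivative to zero: Σxᵢ(yᵢ − βxᵢ)/4 − β/9 = 0, so β = Σxᵢyᵢ / (Σxᵢ² + σ²/τ²).
Σxᵢyᵢ = 6·26 + 1·6 + 4·15 + 2·6 = 234; Σxᵢ² = 57; σ²/τ² = 4/9.
β̂_MAP = 234 / (57 + 4/9) = 234/(517/9) = 2106/517 ≈ 4.074.

β̂_MAP = 4.074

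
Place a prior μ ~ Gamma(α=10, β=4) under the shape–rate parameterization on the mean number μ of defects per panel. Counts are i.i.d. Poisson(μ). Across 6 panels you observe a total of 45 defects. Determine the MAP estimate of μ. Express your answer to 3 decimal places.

Σxᵢ = 45, n = 6.
Posterior ∝ μ^9e^(−4μ) · μ^45e^(−6μ) = μ^54e^(−10μ), i.e. Gamma(shape=55, rate=10).
The mode of a Gamma(a, b) with a ≥ 1 (shape–rate) is (a−1)/b = 54/10 ≈ 5.400.

μ̂_MAP = 5.400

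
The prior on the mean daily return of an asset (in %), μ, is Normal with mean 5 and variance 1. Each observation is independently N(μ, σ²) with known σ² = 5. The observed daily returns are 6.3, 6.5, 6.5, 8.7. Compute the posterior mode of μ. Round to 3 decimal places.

μ̂_MAP = 5.889

n = 4; x̄ = (6.3 + 6.5 + 6.5 + 8.7)/4 = 28/4 = 7.
For a Normal prior and Normal likelihood with known variance, the posterior is Normal; its mode equals its mean, the precision-weighted average.
Prior precision 1/σ₀² = 1/1 = 1; data precision n/σ² = 4/5 = 0.8.
μ̂ = (1·5 + 0.8·7) / (1 + 0.8) = 10.6/1.8 = 53/9 ≈ 5.889.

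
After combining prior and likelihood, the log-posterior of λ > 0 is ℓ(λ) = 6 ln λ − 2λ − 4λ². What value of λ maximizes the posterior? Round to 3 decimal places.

λ̂_MAP = 0.750

ℓ'(λ) = 6/λ − 2 − 8λ. Setting this to zero and multiplying by λ: 8λ² + 2λ − 6 = 0.
λ = (−2 + √(2² + 4·8·6)) / (2·8) = (−2 + √196) / 16 = (−2 + 14)/16 = 3/4.
ℓ''(λ) = −6/λ² − 8 < 0, confirming a maximum.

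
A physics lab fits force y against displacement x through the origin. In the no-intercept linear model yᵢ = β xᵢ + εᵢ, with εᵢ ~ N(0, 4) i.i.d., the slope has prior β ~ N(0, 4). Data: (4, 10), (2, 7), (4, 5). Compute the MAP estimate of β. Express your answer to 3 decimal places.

β̂_MAP = 2.000

log p(β | y) = −Σ(yᵢ − βxᵢ)²/(2·4) − β²/(2·4) + const.
Setting the derivative to zero: Σxᵢ(yᵢ − βxᵢ)/4 − β/4 = 0, so β = Σxᵢyᵢ / (Σxᵢ² + σ²/τ²).
Σxᵢyᵢ = 4·10 + 2·7 + 4·5 = 74; Σxᵢ² = 36; σ²/τ² = 1.
β̂_MAP = 74 / (36 + 1) = 74/37 ≈ 2.000.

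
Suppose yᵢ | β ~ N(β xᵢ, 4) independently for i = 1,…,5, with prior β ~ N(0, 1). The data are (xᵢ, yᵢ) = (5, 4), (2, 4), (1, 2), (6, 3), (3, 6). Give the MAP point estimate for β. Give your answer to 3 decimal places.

log p(β | y) = −Σ(yᵢ − βxᵢ)²/(2·4) − β²/(2·1) + const.
Setting the derivative to zero: Σxᵢ(yᵢ − βxᵢ)/4 − β/1 = 0, so β = Σxᵢyᵢ / (Σxᵢ² + σ²/τ²).
Σxᵢyᵢ = 5·4 + 2·4 + 1·2 + 6·3 + 3·6 = 66; Σxᵢ² = 75; σ²/τ² = 4.
β̂_MAP = 66 / (75 + 4) = 66/79 ≈ 0.835.

β̂_MAP = 0.835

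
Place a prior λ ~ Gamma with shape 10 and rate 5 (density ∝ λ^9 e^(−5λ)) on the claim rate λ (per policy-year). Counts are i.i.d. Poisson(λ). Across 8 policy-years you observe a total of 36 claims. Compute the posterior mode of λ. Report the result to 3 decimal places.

λ̂_MAP = 3.462

Σxᵢ = 36, n = 8.
Posterior ∝ λ^9e^(−5λ) · λ^36e^(−8λ) = λ^45e^(−13λ), i.e. Gamma(shape=46, rate=13).
The mode of a Gamma(a, b) with a ≥ 1 (shape–rate) is (a−1)/b = 45/13 ≈ 3.462.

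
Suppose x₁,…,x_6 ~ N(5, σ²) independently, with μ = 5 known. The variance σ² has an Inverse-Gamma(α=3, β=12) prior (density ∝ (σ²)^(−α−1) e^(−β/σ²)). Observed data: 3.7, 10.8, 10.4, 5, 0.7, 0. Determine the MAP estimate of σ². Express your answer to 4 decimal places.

Sum of squared deviations about the known mean: SS = (3.7−5)² + (10.8−5)² + (10.4−5)² + (5−5)² + (0.7−5)² + (0−5)² = 107.98.
The Normal likelihood contributes (σ²)^(−n/2) exp(−SS/(2σ²)), so the posterior is Inverse-Gamma(α + n/2, β + SS/2) = Inverse-Gamma(6, 65.99).
The mode of Inverse-Gamma(a, b) is b/(a+1) = 65.99/7 ≈ 9.4271.

σ̂²_MAP = 9.4271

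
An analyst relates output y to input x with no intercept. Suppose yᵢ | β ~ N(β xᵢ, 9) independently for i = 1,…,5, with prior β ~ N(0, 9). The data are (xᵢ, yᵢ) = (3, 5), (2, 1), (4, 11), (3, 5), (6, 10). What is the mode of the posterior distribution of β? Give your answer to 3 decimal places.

β̂_MAP = 1.813

log p(β | y) = −Σ(yᵢ − βxᵢ)²/(2·9) − β²/(2·9) + const.
Setting the derivative to zero: Σxᵢ(yᵢ − βxᵢ)/9 − β/9 = 0, so β = Σxᵢyᵢ / (Σxᵢ² + σ²/τ²).
Σxᵢyᵢ = 3·5 + 2·1 + 4·11 + 3·5 + 6·10 = 136; Σxᵢ² = 74; σ²/τ² = 1.
β̂_MAP = 136 / (74 + 1) = 136/75 ≈ 1.813.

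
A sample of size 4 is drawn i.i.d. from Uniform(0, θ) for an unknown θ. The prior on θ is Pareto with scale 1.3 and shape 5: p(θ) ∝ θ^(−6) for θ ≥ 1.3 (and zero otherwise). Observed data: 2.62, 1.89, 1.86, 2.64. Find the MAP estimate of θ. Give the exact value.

The Uniform(0, θ) likelihood is θ^(−n) for θ ≥ max(xᵢ), zero otherwise. Here max(xᵢ) = 2.64.
Posterior ∝ θ^(−6) · θ^(−4) = θ^(−10) on θ ≥ max(1.3, 2.64) = 2.64.
This density is strictly decreasing in θ, so the posterior mode lies at the lower boundary of the support.

θ̂_MAP = 2.64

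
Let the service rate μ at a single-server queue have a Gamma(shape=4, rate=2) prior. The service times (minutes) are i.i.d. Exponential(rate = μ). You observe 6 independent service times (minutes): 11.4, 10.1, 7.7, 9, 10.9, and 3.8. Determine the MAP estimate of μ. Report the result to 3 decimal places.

The Exponential(rate=μ) likelihood is ∝ μ^n e^(−μΣtᵢ). Here n = 6 and Σtᵢ = 11.4 + 10.1 + 7.7 + 9 + 10.9 + 3.8 = 52.9.
Posterior ∝ μ^3e^(−2μ) · μ^6e^(−52.9μ) = μ^9e^(−54.9μ), i.e. Gamma(10, 54.9).
Mode = (a−1)/b = 9/54.9 ≈ 0.164.

μ̂_MAP = 0.164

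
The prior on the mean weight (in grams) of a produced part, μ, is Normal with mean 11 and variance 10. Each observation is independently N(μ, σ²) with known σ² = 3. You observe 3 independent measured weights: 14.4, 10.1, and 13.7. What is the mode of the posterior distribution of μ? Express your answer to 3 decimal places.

μ̂_MAP = 12.576

n = 3; x̄ = (14.4 + 10.1 + 13.7)/3 = 38.2/3 = 191/15 ≈ 12.7333.
For a Normal prior and Normal likelihood with known variance, the posterior is Normal; its mode equals its mean, the precision-weighted average.
Prior precision 1/σ₀² = 1/10 = 0.1; data precision n/σ² = 3/3 = 1.
μ̂ = (0.1·11 + 1·(191/15)) / (0.1 + 1) = (83/6)/1.1 = 415/33 ≈ 12.576.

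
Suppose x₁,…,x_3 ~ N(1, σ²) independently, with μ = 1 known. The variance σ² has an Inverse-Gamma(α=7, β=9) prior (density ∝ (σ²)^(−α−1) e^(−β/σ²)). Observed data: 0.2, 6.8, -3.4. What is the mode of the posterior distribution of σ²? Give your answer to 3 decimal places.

σ̂²_MAP = 3.771

Sum of squared deviations about the known mean: SS = (0.2−1)² + (6.8−1)² + (-3.4−1)² = 53.64.
The Normal likelihood contributes (σ²)^(−n/2) exp(−SS/(2σ²)), so the posterior is Inverse-Gamma(α + n/2, β + SS/2) = Inverse-Gamma(8.5, 35.82).
The mode of Inverse-Gamma(a, b) is b/(a+1) = 35.82/9.5 ≈ 3.771.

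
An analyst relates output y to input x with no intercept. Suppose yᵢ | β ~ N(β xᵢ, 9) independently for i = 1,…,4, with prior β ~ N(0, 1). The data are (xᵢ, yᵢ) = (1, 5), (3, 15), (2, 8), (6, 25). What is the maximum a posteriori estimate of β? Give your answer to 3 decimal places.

β̂_MAP = 3.661

log p(β | y) = −Σ(yᵢ − βxᵢ)²/(2·9) − β²/(2·1) + const.
Setting the derivative to zero: Σxᵢ(yᵢ − βxᵢ)/9 − β/1 = 0, so β = Σxᵢyᵢ / (Σxᵢ² + σ²/τ²).
Σxᵢyᵢ = 1·5 + 3·15 + 2·8 + 6·25 = 216; Σxᵢ² = 50; σ²/τ² = 9.
β̂_MAP = 216 / (50 + 9) = 216/59 ≈ 3.661.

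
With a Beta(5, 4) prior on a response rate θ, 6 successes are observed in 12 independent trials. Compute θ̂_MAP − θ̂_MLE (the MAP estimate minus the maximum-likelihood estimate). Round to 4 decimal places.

Posterior is Beta(11, 10); MAP = (11−1)/(21−2) = 10/19 ≈ 0.52632.
MLE ignores the prior: θ̂_MLE = k/n = 6/12 ≈ 0.50000.
Difference = 10/19 − 6/12 = 1/38 ≈ 0.0263.

MAP − MLE = 0.0263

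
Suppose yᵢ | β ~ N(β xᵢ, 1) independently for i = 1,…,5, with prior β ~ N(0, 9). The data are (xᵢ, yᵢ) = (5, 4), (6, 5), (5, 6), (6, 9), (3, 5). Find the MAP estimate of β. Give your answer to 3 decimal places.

log p(β | y) = −Σ(yᵢ − βxᵢ)²/(2·1) − β²/(2·9) + const.
Setting the derivative to zero: Σxᵢ(yᵢ − βxᵢ)/1 − β/9 = 0, so β = Σxᵢyᵢ / (Σxᵢ² + σ²/τ²).
Σxᵢyᵢ = 5·4 + 6·5 + 5·6 + 6·9 + 3·5 = 149; Σxᵢ² = 131; σ²/τ² = 1/9.
β̂_MAP = 149 / (131 + 1/9) = 149/(1180/9) = 1341/1180 ≈ 1.136.

β̂_MAP = 1.136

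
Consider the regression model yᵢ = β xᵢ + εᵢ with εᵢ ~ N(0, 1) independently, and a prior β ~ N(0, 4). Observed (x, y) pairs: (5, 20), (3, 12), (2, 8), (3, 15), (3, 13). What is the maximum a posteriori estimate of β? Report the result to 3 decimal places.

log p(β | y) = −Σ(yᵢ − βxᵢ)²/(2·1) − β²/(2·4) + const.
Setting the derivative to zero: Σxᵢ(yᵢ − βxᵢ)/1 − β/4 = 0, so β = Σxᵢyᵢ / (Σxᵢ² + σ²/τ²).
Σxᵢyᵢ = 5·20 + 3·12 + 2·8 + 3·15 + 3·13 = 236; Σxᵢ² = 56; σ²/τ² = 0.25.
β̂_MAP = 236 / (56 + 0.25) = 236/56.25 ≈ 4.196.

β̂_MAP = 4.196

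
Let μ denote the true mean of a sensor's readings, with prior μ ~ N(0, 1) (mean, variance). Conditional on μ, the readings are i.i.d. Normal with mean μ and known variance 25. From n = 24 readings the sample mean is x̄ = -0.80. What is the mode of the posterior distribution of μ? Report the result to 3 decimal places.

μ̂_MAP = -0.392

n = 24, x̄ = -0.80.
For a Normal prior and Normal likelihood with known variance, the posterior is Normal; its mode equals its mean, the precision-weighted average.
Prior precision 1/σ₀² = 1/1 = 1; data precision n/σ² = 24/25 = 0.96.
μ̂ = (1·0 + 0.96·(-0.8)) / (1 + 0.96) = (-0.768)/1.96 = -96/245 ≈ -0.392.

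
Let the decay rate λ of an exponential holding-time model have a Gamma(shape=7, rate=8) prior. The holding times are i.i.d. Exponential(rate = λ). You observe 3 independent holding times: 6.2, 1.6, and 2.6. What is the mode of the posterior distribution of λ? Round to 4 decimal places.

λ̂_MAP = 0.4891

The Exponential(rate=λ) likelihood is ∝ λ^n e^(−λΣtᵢ). Here n = 3 and Σtᵢ = 6.2 + 1.6 + 2.6 = 10.4.
Posterior ∝ λ^6e^(−8λ) · λ^3e^(−10.4λ) = λ^9e^(−18.4λ), i.e. Gamma(10, 18.4).
Mode = (a−1)/b = 9/18.4 ≈ 0.4891.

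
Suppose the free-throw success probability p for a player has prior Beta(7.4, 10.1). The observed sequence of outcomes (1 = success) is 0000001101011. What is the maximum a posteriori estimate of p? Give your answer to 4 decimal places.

Prior: Beta(7.4, 10.1).
Data: 5 successes in 13 trials (from the sequence). The binomial likelihood contributes p^5(1−p)^8, so the posterior is Beta(7.4+5, 10.1+8) = Beta(12.4, 18.1).
For Beta(a, b) with a, b > 1 the mode is (a−1)/(a+b−2) = 11.4/28.5 ≈ 0.4000.

p̂_MAP = 0.4000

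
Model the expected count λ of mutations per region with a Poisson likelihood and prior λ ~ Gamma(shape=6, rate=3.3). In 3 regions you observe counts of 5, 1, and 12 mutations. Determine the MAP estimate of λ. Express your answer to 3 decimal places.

λ̂_MAP = 3.651

Σxᵢ = 5+1+12 = 18, with n = 3.
Posterior ∝ λ^5e^(−3.3λ) · λ^18e^(−3λ) = λ^23e^(−6.3λ), i.e. Gamma(shape=24, rate=6.3).
The mode of a Gamma(a, b) with a ≥ 1 (shape–rate) is (a−1)/b = 23/6.3 ≈ 3.651.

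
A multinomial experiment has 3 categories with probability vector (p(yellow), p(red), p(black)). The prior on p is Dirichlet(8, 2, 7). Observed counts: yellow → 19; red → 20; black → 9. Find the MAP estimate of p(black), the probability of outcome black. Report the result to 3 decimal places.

MAP estimate of p(black) = 0.242

The posterior is Dirichlet(αᵢ + nᵢ) = Dirichlet(27, 22, 16).
For a Dirichlet(a₁,…,a_K) with all aᵢ > 1, the mode has j-th component (aⱼ − 1)/(Σaᵢ − K).
Here Σaᵢ = 65 and K = 3, so p(black) = (16 − 1)/(65 − 3) = 15/62 ≈ 0.242.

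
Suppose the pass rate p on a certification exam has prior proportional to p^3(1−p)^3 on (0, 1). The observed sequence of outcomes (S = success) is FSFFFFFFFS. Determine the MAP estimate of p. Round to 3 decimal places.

p̂_MAP = 0.313

The prior density ∝ p^3(1−p)^3 is the kernel of Beta(4, 4).
Data: 2 successes in 10 trials (from the sequence). The binomial likelihood contributes p^2(1−p)^8, so the posterior is Beta(4+2, 4+8) = Beta(6, 12).
For Beta(a, b) with a, b > 1 the mode is (a−1)/(a+b−2) = 5/16 ≈ 0.313.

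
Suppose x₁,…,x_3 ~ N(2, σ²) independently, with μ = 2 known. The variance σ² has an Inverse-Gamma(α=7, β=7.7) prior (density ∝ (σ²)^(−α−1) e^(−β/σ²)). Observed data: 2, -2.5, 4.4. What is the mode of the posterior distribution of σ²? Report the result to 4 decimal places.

σ̂²_MAP = 2.1795

Sum of squared deviations about the known mean: SS = (2−2)² + (-2.5−2)² + (4.4−2)² = 26.01.
The Normal likelihood contributes (σ²)^(−n/2) exp(−SS/(2σ²)), so the posterior is Inverse-Gamma(α + n/2, β + SS/2) = Inverse-Gamma(8.5, 20.705).
The mode of Inverse-Gamma(a, b) is b/(a+1) = 20.705/9.5 ≈ 2.1795.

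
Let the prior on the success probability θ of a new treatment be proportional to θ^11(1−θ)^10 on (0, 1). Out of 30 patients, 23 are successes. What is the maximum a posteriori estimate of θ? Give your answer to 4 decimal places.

The prior density ∝ θ^11(1−θ)^10 is the kernel of Beta(12, 11).
Data: 23 successes in 30 trials. The binomial likelihood contributes θ^23(1−θ)^7, so the posterior is Beta(12+23, 11+7) = Beta(35, 18).
For Beta(a, b) with a, b > 1 the mode is (a−1)/(a+b−2) = 34/51 ≈ 0.6667.

θ̂_MAP = 0.6667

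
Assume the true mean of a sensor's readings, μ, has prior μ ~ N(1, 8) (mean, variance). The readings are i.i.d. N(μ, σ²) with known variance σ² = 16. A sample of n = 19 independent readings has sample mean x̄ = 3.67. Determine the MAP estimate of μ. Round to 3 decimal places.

n = 19, x̄ = 3.67.
For a Normal prior and Normal likelihood with known variance, the posterior is Normal; its mode equals its mean, the precision-weighted average.
Prior precision 1/σ₀² = 1/8 = 0.125; data precision n/σ² = 19/16 = 1.1875.
μ̂ = (0.125·1 + 1.1875·3.67) / (0.125 + 1.1875) = 4.483125/1.3125 = 2391/700 ≈ 3.416.

μ̂_MAP = 3.416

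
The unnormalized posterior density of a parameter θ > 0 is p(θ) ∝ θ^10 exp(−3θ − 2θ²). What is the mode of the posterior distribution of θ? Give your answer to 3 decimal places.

ℓ'(θ) = 10/θ − 3 − 4θ. Setting this to zero and multiplying by θ: 4θ² + 3θ − 10 = 0.
θ = (−3 + √(3² + 4·4·10)) / (2·4) = (−3 + √169) / 8 = (−3 + 13)/8 = 5/4.
ℓ''(θ) = −10/θ² − 4 < 0, confirming a maximum.

θ̂_MAP = 1.250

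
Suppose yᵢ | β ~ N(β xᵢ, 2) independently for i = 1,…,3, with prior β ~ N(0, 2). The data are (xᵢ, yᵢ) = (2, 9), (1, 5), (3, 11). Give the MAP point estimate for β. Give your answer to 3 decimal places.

log p(β | y) = −Σ(yᵢ − βxᵢ)²/(2·2) − β²/(2·2) + const.
Setting the derivative to zero: Σxᵢ(yᵢ − βxᵢ)/2 − β/2 = 0, so β = Σxᵢyᵢ / (Σxᵢ² + σ²/τ²).
Σxᵢyᵢ = 2·9 + 1·5 + 3·11 = 56; Σxᵢ² = 14; σ²/τ² = 1.
β̂_MAP = 56 / (14 + 1) = 56/15 ≈ 3.733.

β̂_MAP = 3.733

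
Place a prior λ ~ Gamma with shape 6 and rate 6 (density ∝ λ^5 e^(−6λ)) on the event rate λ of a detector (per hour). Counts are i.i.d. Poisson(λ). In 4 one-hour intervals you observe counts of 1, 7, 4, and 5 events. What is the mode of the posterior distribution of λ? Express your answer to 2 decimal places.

λ̂_MAP = 2.20

Σxᵢ = 1+7+4+5 = 17, with n = 4.
Posterior ∝ λ^5e^(−6λ) · λ^17e^(−4λ) = λ^22e^(−10λ), i.e. Gamma(shape=23, rate=10).
The mode of a Gamma(a, b) with a ≥ 1 (shape–rate) is (a−1)/b = 22/10 ≈ 2.20.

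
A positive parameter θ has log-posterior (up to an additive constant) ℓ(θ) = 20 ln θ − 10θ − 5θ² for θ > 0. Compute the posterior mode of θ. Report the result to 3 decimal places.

ℓ'(θ) = 20/θ − 10 − 10θ. Setting this to zero and multiplying by θ: 10θ² + 10θ − 20 = 0.
θ = (−10 + √(10² + 4·10·20)) / (2·10) = (−10 + √900) / 20 = (−10 + 30)/20 = 1.
ℓ''(θ) = −20/θ² − 10 < 0, confirming a maximum.

θ̂_MAP = 1.000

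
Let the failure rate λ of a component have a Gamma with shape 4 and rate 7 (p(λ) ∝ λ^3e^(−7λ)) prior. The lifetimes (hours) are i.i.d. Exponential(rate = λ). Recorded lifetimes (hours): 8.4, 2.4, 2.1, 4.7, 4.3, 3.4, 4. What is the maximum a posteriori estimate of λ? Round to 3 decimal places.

λ̂_MAP = 0.275

The Exponential(rate=λ) likelihood is ∝ λ^n e^(−λΣtᵢ). Here n = 7 and Σtᵢ = 8.4 + 2.4 + 2.1 + 4.7 + 4.3 + 3.4 + 4 = 29.3.
Posterior ∝ λ^3e^(−7λ) · λ^7e^(−29.3λ) = λ^10e^(−36.3λ), i.e. Gamma(11, 36.3).
Mode = (a−1)/b = 10/36.3 ≈ 0.275.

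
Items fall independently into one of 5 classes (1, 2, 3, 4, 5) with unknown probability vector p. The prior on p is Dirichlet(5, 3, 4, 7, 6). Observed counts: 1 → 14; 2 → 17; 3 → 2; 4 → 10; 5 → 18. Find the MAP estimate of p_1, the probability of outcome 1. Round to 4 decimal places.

The posterior is Dirichlet(αᵢ + nᵢ) = Dirichlet(19, 20, 6, 17, 24).
For a Dirichlet(a₁,…,a_K) with all aᵢ > 1, the mode has j-th component (aⱼ − 1)/(Σaᵢ − K).
Here Σaᵢ = 86 and K = 5, so p_1 = (19 − 1)/(86 − 5) = 18/81 ≈ 0.2222.

MAP estimate: 0.2222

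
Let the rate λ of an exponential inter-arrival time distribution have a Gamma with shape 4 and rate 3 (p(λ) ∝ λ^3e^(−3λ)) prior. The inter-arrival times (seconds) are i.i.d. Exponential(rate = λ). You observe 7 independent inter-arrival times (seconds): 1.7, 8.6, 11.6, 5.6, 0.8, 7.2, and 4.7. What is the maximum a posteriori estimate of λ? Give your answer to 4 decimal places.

The Exponential(rate=λ) likelihood is ∝ λ^n e^(−λΣtᵢ). Here n = 7 and Σtᵢ = 1.7 + 8.6 + 11.6 + 5.6 + 0.8 + 7.2 + 4.7 = 40.2.
Posterior ∝ λ^3e^(−3λ) · λ^7e^(−40.2λ) = λ^10e^(−43.2λ), i.e. Gamma(11, 43.2).
Mode = (a−1)/b = 10/43.2 ≈ 0.2315.

λ̂_MAP = 0.2315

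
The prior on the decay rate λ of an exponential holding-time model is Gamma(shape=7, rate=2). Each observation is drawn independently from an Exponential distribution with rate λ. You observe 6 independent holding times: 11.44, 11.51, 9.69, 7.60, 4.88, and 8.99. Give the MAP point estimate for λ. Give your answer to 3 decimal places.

The Exponential(rate=λ) likelihood is ∝ λ^n e^(−λΣtᵢ). Here n = 6 and Σtᵢ = 11.44 + 11.51 + 9.69 + 7.60 + 4.88 + 8.99 = 54.11.
Posterior ∝ λ^6e^(−2λ) · λ^6e^(−54.11λ) = λ^12e^(−56.11λ), i.e. Gamma(13, 56.11).
Mode = (a−1)/b = 12/56.11 ≈ 0.214.

λ̂_MAP = 0.214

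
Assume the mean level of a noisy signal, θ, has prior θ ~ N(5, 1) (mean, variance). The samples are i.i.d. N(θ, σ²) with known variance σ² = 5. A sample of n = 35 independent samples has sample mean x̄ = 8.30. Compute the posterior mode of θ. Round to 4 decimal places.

θ̂_MAP = 7.8875

n = 35, x̄ = 8.30.
For a Normal prior and Normal likelihood with known variance, the posterior is Normal; its mode equals its mean, the precision-weighted average.
Prior precision 1/σ₀² = 1/1 = 1; data precision n/σ² = 35/5 = 7.
θ̂ = (1·5 + 7·8.3) / (1 + 7) = 63.1/8 = 7.8875.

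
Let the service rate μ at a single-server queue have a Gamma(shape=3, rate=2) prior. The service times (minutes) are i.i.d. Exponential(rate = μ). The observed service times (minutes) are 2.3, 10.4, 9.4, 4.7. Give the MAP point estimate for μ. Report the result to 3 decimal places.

The Exponential(rate=μ) likelihood is ∝ μ^n e^(−μΣtᵢ). Here n = 4 and Σtᵢ = 2.3 + 10.4 + 9.4 + 4.7 = 26.8.
Posterior ∝ μ^2e^(−2μ) · μ^4e^(−26.8μ) = μ^6e^(−28.8μ), i.e. Gamma(7, 28.8).
Mode = (a−1)/b = 6/28.8 ≈ 0.208.

μ̂_MAP = 0.208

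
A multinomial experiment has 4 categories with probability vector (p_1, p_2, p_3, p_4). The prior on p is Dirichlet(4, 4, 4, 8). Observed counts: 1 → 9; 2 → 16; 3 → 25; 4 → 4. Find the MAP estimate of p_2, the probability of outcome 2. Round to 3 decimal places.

MAP estimate: 0.271

The posterior is Dirichlet(αᵢ + nᵢ) = Dirichlet(13, 20, 29, 12).
For a Dirichlet(a₁,…,a_K) with all aᵢ > 1, the mode has j-th component (aⱼ − 1)/(Σaᵢ − K).
Here Σaᵢ = 74 and K = 4, so p_2 = (20 − 1)/(74 − 4) = 19/70 ≈ 0.271.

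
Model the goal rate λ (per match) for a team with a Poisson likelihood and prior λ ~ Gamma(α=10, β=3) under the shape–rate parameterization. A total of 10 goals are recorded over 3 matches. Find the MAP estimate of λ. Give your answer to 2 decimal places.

λ̂_MAP = 3.17

Σxᵢ = 10, n = 3.
Posterior ∝ λ^9e^(−3λ) · λ^10e^(−3λ) = λ^19e^(−6λ), i.e. Gamma(shape=20, rate=6).
The mode of a Gamma(a, b) with a ≥ 1 (shape–rate) is (a−1)/b = 19/6 ≈ 3.17.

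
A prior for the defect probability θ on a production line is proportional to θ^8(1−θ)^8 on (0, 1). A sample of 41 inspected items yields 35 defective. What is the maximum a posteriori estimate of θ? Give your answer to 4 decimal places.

The prior density ∝ θ^8(1−θ)^8 is the kernel of Beta(9, 9).
Data: 35 successes in 41 trials. The binomial likelihood contributes θ^35(1−θ)^6, so the posterior is Beta(9+35, 9+6) = Beta(44, 15).
For Beta(a, b) with a, b > 1 the mode is (a−1)/(a+b−2) = 43/57 ≈ 0.7544.

θ̂_MAP = 0.7544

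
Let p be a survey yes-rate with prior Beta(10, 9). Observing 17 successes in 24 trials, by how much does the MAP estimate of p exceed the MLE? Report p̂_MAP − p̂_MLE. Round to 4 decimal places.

Posterior is Beta(27, 16); MAP = (27−1)/(43−2) = 26/41 ≈ 0.63415.
MLE ignores the prior: p̂_MLE = k/n = 17/24 ≈ 0.70833.
Difference = 26/41 − 17/24 = -73/984 ≈ -0.0742.

MAP − MLE = -0.0742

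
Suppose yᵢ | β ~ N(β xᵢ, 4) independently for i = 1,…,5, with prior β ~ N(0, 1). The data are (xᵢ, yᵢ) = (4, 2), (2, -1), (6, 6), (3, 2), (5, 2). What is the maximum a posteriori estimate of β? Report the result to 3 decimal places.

β̂_MAP = 0.617

log p(β | y) = −Σ(yᵢ − βxᵢ)²/(2·4) − β²/(2·1) + const.
Setting the derivative to zero: Σxᵢ(yᵢ − βxᵢ)/4 − β/1 = 0, so β = Σxᵢyᵢ / (Σxᵢ² + σ²/τ²).
Σxᵢyᵢ = 4·2 + 2·(-1) + 6·6 + 3·2 + 5·2 = 58; Σxᵢ² = 90; σ²/τ² = 4.
β̂_MAP = 58 / (90 + 4) = 58/94 ≈ 0.617.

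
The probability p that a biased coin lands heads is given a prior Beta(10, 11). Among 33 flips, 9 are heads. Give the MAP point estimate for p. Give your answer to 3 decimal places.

Prior: Beta(10, 11).
Data: 9 successes in 33 trials. The binomial likelihood contributes p^9(1−p)^24, so the posterior is Beta(10+9, 11+24) = Beta(19, 35).
For Beta(a, b) with a, b > 1 the mode is (a−1)/(a+b−2) = 18/52 ≈ 0.346.

p̂_MAP = 0.346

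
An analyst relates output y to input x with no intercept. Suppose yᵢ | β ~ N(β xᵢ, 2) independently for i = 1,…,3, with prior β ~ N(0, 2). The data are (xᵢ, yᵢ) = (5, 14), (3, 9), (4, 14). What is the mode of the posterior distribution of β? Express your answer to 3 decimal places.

β̂_MAP = 3.000

log p(β | y) = −Σ(yᵢ − βxᵢ)²/(2·2) − β²/(2·2) + const.
Setting the derivative to zero: Σxᵢ(yᵢ − βxᵢ)/2 − β/2 = 0, so β = Σxᵢyᵢ / (Σxᵢ² + σ²/τ²).
Σxᵢyᵢ = 5·14 + 3·9 + 4·14 = 153; Σxᵢ² = 50; σ²/τ² = 1.
β̂_MAP = 153 / (50 + 1) = 153/51 ≈ 3.000.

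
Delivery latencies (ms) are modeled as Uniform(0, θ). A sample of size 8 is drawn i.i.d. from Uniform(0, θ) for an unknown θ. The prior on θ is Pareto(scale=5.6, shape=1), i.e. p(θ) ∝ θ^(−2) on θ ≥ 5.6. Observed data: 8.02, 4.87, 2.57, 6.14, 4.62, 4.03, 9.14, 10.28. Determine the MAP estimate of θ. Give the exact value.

The Uniform(0, θ) likelihood is θ^(−n) for θ ≥ max(xᵢ), zero otherwise. Here max(xᵢ) = 10.28.
Posterior ∝ θ^(−2) · θ^(−8) = θ^(−10) on θ ≥ max(5.6, 10.28) = 10.28.
This density is strictly decreasing in θ, so the posterior mode lies at the lower boundary of the support.

θ̂_MAP = 10.28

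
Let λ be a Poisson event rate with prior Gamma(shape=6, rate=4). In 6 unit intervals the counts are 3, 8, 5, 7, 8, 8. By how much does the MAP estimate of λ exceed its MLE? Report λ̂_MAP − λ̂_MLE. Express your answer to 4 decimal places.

MAP − MLE = -2.1000

Σxᵢ = 39. Posterior is Gamma(45, 10); MAP = (45−1)/10 = 44/10 ≈ 4.40000.
MLE = x̄ = 39/6 ≈ 6.50000.
Difference = 44/10 − 39/6 = -21/10 ≈ -2.1000.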